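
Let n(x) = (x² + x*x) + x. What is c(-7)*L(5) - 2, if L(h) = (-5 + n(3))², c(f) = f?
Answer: -1794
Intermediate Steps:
n(x) = x + 2*x² (n(x) = (x² + x²) + x = 2*x² + x = x + 2*x²)
L(h) = 256 (L(h) = (-5 + 3*(1 + 2*3))² = (-5 + 3*(1 + 6))² = (-5 + 3*7)² = (-5 + 21)² = 16² = 256)
c(-7)*L(5) - 2 = -7*256 - 2 = -1792 - 2 = -1794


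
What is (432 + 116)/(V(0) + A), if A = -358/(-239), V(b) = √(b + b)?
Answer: 65486/179 ≈ 365.84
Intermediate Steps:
V(b) = √2*√b (V(b) = √(2*b) = √2*√b)
A = 358/239 (A = -358*(-1/239) = 358/239 ≈ 1.4979)
(432 + 116)/(V(0) + A) = (432 + 116)/(√2*√0 + 358/239) = 548/(√2*0 + 358/239) = 548/(0 + 358/239) = 548/(358/239) = 548*(239/358) = 65486/179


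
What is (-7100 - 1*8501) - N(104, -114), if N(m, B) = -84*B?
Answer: -25177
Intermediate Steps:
(-7100 - 1*8501) - N(104, -114) = (-7100 - 1*8501) - (-84)*(-114) = (-7100 - 8501) - 1*9576 = -15601 - 9576 = -25177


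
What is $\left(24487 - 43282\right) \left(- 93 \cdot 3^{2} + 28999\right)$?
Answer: $-529304790$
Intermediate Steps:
$\left(24487 - 43282\right) \left(- 93 \cdot 3^{2} + 28999\right) = - 18795 \left(\left(-93\right) 9 + 28999\right) = - 18795 \left(-837 + 28999\right) = \left(-18795\right) 28162 = -529304790$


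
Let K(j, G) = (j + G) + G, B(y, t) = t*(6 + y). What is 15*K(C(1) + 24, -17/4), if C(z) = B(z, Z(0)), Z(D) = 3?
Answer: 1095/2 ≈ 547.50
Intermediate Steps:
C(z) = 18 + 3*z (C(z) = 3*(6 + z) = 18 + 3*z)
K(j, G) = j + 2*G (K(j, G) = (G + j) + G = j + 2*G)
15*K(C(1) + 24, -17/4) = 15*(((18 + 3*1) + 24) + 2*(-17/4)) = 15*(((18 + 3) + 24) + 2*(-17*¼)) = 15*((21 + 24) + 2*(-17/4)) = 15*(45 - 17/2) = 15*(73/2) = 1095/2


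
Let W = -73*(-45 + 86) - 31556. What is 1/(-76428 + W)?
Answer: -1/110977 ≈ -9.0109e-6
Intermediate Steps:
W = -34549 (W = -73*41 - 31556 = -2993 - 31556 = -34549)
1/(-76428 + W) = 1/(-76428 - 34549) = 1/(-110977) = -1/110977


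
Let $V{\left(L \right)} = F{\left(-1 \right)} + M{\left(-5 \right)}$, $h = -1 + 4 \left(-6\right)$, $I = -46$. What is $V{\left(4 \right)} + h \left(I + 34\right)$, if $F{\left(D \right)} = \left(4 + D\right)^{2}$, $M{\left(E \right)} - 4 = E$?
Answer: $308$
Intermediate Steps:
$M{\left(E \right)} = 4 + E$
$h = -25$ ($h = -1 - 24 = -25$)
$V{\left(L \right)} = 8$ ($V{\left(L \right)} = \left(4 - 1\right)^{2} + \left(4 - 5\right) = 3^{2} - 1 = 9 - 1 = 8$)
$V{\left(4 \right)} + h \left(I + 34\right) = 8 - 25 \left(-46 + 34\right) = 8 - -300 = 8 + 300 = 308$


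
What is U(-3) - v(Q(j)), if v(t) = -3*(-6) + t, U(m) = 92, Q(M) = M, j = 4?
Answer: 70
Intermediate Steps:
v(t) = 18 + t
U(-3) - v(Q(j)) = 92 - (18 + 4) = 92 - 1*22 = 92 - 22 = 70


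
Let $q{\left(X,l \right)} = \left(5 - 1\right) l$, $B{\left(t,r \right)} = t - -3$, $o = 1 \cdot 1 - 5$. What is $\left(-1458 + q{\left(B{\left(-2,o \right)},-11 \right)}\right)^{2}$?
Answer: $2256004$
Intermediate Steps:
$o = -4$ ($o = 1 - 5 = -4$)
$B{\left(t,r \right)} = 3 + t$ ($B{\left(t,r \right)} = t + 3 = 3 + t$)
$q{\left(X,l \right)} = 4 l$
$\left(-1458 + q{\left(B{\left(-2,o \right)},-11 \right)}\right)^{2} = \left(-1458 + 4 \left(-11\right)\right)^{2} = \left(-1458 - 44\right)^{2} = \left(-1502\right)^{2} = 2256004$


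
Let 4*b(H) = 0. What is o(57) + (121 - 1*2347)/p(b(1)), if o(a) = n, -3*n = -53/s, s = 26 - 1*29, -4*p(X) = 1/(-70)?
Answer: -5609573/9 ≈ -6.2329e+5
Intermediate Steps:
b(H) = 0 (b(H) = (1/4)*0 = 0)
p(X) = 1/280 (p(X) = -1/4/(-70) = -1/4*(-1/70) = 1/280)
s = -3 (s = 26 - 29 = -3)
n = -53/9 (n = -(-53)/(3*(-3)) = -(-53)*(-1)/(3*3) = -1/3*53/3 = -53/9 ≈ -5.8889)
o(a) = -53/9
o(57) + (121 - 1*2347)/p(b(1)) = -53/9 + (121 - 1*2347)/(1/280) = -53/9 + (121 - 2347)*280 = -53/9 - 2226*280 = -53/9 - 623280 = -5609573/9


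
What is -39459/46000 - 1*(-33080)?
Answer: 1521640541/46000 ≈ 33079.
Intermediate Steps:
-39459/46000 - 1*(-33080) = -39459*1/46000 + 33080 = -39459/46000 + 33080 = 1521640541/46000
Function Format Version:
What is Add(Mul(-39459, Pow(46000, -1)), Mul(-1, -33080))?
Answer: Rational(1521640541, 46000) ≈ 33079.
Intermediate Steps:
Add(Mul(-39459, Pow(46000, -1)), Mul(-1, -33080)) = Add(Mul(-39459, Rational(1, 46000)), 33080) = Add(Rational(-39459, 46000), 33080) = Rational(1521640541, 46000)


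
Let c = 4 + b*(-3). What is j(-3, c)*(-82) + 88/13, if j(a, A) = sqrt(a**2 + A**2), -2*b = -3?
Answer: 88/13 - 41*sqrt(37) ≈ -242.62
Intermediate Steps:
b = 3/2 (b = -1/2*(-3) = 3/2 ≈ 1.5000)
c = -1/2 (c = 4 + (3/2)*(-3) = 4 - 9/2 = -1/2 ≈ -0.50000)
j(a, A) = sqrt(A**2 + a**2)
j(-3, c)*(-82) + 88/13 = sqrt((-1/2)**2 + (-3)**2)*(-82) + 88/13 = sqrt(1/4 + 9)*(-82) + 88*(1/13) = sqrt(37/4)*(-82) + 88/13 = (sqrt(37)/2)*(-82) + 88/13 = -41*sqrt(37) + 88/13 = 88/13 - 41*sqrt(37)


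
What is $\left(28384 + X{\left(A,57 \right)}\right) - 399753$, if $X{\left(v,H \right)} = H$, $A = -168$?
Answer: $-371312$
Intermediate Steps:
$\left(28384 + X{\left(A,57 \right)}\right) - 399753 = \left(28384 + 57\right) - 399753 = 28441 - 399753 = -371312$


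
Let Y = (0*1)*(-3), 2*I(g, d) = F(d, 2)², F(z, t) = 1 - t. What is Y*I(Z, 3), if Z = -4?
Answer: 0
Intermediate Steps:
I(g, d) = ½ (I(g, d) = (1 - 1*2)²/2 = (1 - 2)²/2 = (½)*(-1)² = (½)*1 = ½)
Y = 0 (Y = 0*(-3) = 0)
Y*I(Z, 3) = 0*(½) = 0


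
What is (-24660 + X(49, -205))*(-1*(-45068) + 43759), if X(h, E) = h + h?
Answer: -2181768774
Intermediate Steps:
X(h, E) = 2*h
(-24660 + X(49, -205))*(-1*(-45068) + 43759) = (-24660 + 2*49)*(-1*(-45068) + 43759) = (-24660 + 98)*(45068 + 43759) = -24562*88827 = -2181768774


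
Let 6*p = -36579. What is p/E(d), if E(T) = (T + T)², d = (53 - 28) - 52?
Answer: -12193/5832 ≈ -2.0907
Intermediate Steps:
d = -27 (d = 25 - 52 = -27)
p = -12193/2 (p = (⅙)*(-36579) = -12193/2 ≈ -6096.5)
E(T) = 4*T² (E(T) = (2*T)² = 4*T²)
p/E(d) = -12193/(2*(4*(-27)²)) = -12193/(2*(4*729)) = -12193/2/2916 = -12193/2*1/2916 = -12193/5832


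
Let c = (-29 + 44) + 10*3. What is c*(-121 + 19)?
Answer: -4590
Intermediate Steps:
c = 45 (c = 15 + 30 = 45)
c*(-121 + 19) = 45*(-121 + 19) = 45*(-102) = -4590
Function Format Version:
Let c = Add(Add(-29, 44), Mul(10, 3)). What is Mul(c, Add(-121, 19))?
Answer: -4590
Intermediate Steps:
c = 45 (c = Add(15, 30) = 45)
Mul(c, Add(-121, 19)) = Mul(45, Add(-121, 19)) = Mul(45, -102) = -4590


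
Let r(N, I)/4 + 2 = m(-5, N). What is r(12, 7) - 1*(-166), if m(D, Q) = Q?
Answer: 206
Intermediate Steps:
r(N, I) = -8 + 4*N
r(12, 7) - 1*(-166) = (-8 + 4*12) - 1*(-166) = (-8 + 48) + 166 = 40 + 166 = 206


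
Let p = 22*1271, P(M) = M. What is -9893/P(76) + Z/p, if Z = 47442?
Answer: -136511237/1062556 ≈ -128.47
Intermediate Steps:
p = 27962
-9893/P(76) + Z/p = -9893/76 + 47442/27962 = -9893*1/76 + 47442*(1/27962) = -9893/76 + 23721/13981 = -136511237/1062556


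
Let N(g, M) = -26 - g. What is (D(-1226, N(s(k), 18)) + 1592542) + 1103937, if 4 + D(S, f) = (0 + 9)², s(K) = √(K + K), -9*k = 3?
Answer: 2696556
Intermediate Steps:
k = -⅓ (k = -⅑*3 = -⅓ ≈ -0.33333)
s(K) = √2*√K (s(K) = √(2*K) = √2*√K)
D(S, f) = 77 (D(S, f) = -4 + (0 + 9)² = -4 + 9² = -4 + 81 = 77)
(D(-1226, N(s(k), 18)) + 1592542) + 1103937 = (77 + 1592542) + 1103937 = 1592619 + 1103937 = 2696556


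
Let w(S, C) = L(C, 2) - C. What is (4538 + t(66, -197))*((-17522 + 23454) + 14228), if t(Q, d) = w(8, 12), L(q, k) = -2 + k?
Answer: 91244160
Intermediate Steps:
w(S, C) = -C (w(S, C) = (-2 + 2) - C = 0 - C = -C)
t(Q, d) = -12 (t(Q, d) = -1*12 = -12)
(4538 + t(66, -197))*((-17522 + 23454) + 14228) = (4538 - 12)*((-17522 + 23454) + 14228) = 4526*(5932 + 14228) = 4526*20160 = 91244160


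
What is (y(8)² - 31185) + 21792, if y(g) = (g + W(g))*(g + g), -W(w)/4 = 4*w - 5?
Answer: 2550607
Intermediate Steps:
W(w) = 20 - 16*w (W(w) = -4*(4*w - 5) = -4*(-5 + 4*w) = 20 - 16*w)
y(g) = 2*g*(20 - 15*g) (y(g) = (g + (20 - 16*g))*(g + g) = (20 - 15*g)*(2*g) = 2*g*(20 - 15*g))
(y(8)² - 31185) + 21792 = ((10*8*(4 - 3*8))² - 31185) + 21792 = ((10*8*(4 - 24))² - 31185) + 21792 = ((10*8*(-20))² - 31185) + 21792 = ((-1600)² - 31185) + 21792 = (2560000 - 31185) + 21792 = 2528815 + 21792 = 2550607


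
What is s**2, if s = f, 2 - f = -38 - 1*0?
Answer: 1600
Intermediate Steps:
f = 40 (f = 2 - (-38 - 1*0) = 2 - (-38 + 0) = 2 - 1*(-38) = 2 + 38 = 40)
s = 40
s**2 = 40**2 = 1600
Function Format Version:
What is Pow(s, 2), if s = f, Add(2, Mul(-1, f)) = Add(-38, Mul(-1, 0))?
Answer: 1600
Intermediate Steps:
f = 40 (f = Add(2, Mul(-1, Add(-38, Mul(-1, 0)))) = Add(2, Mul(-1, Add(-38, 0))) = Add(2, Mul(-1, -38)) = Add(2, 38) = 40)
s = 40
Pow(s, 2) = Pow(40, 2) = 1600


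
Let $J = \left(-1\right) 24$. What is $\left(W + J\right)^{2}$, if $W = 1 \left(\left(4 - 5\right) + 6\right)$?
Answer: $361$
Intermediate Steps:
$W = 5$ ($W = 1 \left(\left(4 - 5\right) + 6\right) = 1 \left(-1 + 6\right) = 1 \cdot 5 = 5$)
$J = -24$
$\left(W + J\right)^{2} = \left(5 - 24\right)^{2} = \left(-19\right)^{2} = 361$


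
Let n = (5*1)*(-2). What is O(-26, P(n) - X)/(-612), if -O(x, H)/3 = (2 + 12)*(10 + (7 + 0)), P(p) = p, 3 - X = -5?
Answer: 7/6 ≈ 1.1667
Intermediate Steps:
X = 8 (X = 3 - 1*(-5) = 3 + 5 = 8)
n = -10 (n = 5*(-2) = -10)
O(x, H) = -714 (O(x, H) = -3*(2 + 12)*(10 + (7 + 0)) = -42*(10 + 7) = -42*17 = -3*238 = -714)
O(-26, P(n) - X)/(-612) = -714/(-612) = -714*(-1/612) = 7/6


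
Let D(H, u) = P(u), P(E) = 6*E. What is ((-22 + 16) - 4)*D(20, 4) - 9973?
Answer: -10213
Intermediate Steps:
D(H, u) = 6*u
((-22 + 16) - 4)*D(20, 4) - 9973 = ((-22 + 16) - 4)*(6*4) - 9973 = (-6 - 4)*24 - 9973 = -10*24 - 9973 = -240 - 9973 = -10213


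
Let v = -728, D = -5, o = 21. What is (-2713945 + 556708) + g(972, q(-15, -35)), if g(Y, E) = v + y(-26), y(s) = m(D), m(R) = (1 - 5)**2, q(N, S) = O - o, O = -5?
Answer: -2157949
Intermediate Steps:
q(N, S) = -26 (q(N, S) = -5 - 1*21 = -5 - 21 = -26)
m(R) = 16 (m(R) = (-4)**2 = 16)
y(s) = 16
g(Y, E) = -712 (g(Y, E) = -728 + 16 = -712)
(-2713945 + 556708) + g(972, q(-15, -35)) = (-2713945 + 556708) - 712 = -2157237 - 712 = -2157949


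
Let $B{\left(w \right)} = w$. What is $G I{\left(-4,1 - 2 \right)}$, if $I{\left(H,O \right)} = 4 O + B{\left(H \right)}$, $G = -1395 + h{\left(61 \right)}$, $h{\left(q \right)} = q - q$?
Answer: $11160$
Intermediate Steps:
$h{\left(q \right)} = 0$
$G = -1395$ ($G = -1395 + 0 = -1395$)
$I{\left(H,O \right)} = H + 4 O$ ($I{\left(H,O \right)} = 4 O + H = H + 4 O$)
$G I{\left(-4,1 - 2 \right)} = - 1395 \left(-4 + 4 \left(1 - 2\right)\right) = - 1395 \left(-4 + 4 \left(-1\right)\right) = - 1395 \left(-4 - 4\right) = \left(-1395\right) \left(-8\right) = 11160$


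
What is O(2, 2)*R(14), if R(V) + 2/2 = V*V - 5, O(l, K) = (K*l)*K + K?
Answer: 1900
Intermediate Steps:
O(l, K) = K + l*K**2 (O(l, K) = l*K**2 + K = K + l*K**2)
R(V) = -6 + V**2 (R(V) = -1 + (V*V - 5) = -1 + (V**2 - 5) = -1 + (-5 + V**2) = -6 + V**2)
O(2, 2)*R(14) = (2*(1 + 2*2))*(-6 + 14**2) = (2*(1 + 4))*(-6 + 196) = (2*5)*190 = 10*190 = 1900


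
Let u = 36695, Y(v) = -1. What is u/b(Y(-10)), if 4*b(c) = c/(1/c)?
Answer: 146780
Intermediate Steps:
b(c) = c**2/4 (b(c) = (c/(1/c))/4 = (c*c)/4 = c**2/4)
u/b(Y(-10)) = 36695/(((1/4)*(-1)**2)) = 36695/(((1/4)*1)) = 36695/(1/4) = 36695*4 = 146780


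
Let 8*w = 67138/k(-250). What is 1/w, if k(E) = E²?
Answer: 250000/33569 ≈ 7.4473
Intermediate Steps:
w = 33569/250000 (w = (67138/((-250)²))/8 = (67138/62500)/8 = (67138*(1/62500))/8 = (⅛)*(33569/31250) = 33569/250000 ≈ 0.13428)
1/w = 1/(33569/250000) = 250000/33569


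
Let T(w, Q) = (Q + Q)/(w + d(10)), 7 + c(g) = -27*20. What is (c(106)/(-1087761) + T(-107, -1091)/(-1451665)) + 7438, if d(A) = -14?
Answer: 1421155050437212723/191066813219865 ≈ 7438.0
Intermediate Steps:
c(g) = -547 (c(g) = -7 - 27*20 = -7 - 540 = -547)
T(w, Q) = 2*Q/(-14 + w) (T(w, Q) = (Q + Q)/(w - 14) = (2*Q)/(-14 + w) = 2*Q/(-14 + w))
(c(106)/(-1087761) + T(-107, -1091)/(-1451665)) + 7438 = (-547/(-1087761) + (2*(-1091)/(-14 - 107))/(-1451665)) + 7438 = (-547*(-1/1087761) + (2*(-1091)/(-121))*(-1/1451665)) + 7438 = (547/1087761 + (2*(-1091)*(-1/121))*(-1/1451665)) + 7438 = (547/1087761 + (2182/121)*(-1/1451665)) + 7438 = (547/1087761 - 2182/175651465) + 7438 = 93707856853/191066813219865 + 7438 = 1421155050437212723/191066813219865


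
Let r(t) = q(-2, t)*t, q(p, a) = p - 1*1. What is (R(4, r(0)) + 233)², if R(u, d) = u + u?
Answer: 58081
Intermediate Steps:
q(p, a) = -1 + p (q(p, a) = p - 1 = -1 + p)
r(t) = -3*t (r(t) = (-1 - 2)*t = -3*t)
R(u, d) = 2*u
(R(4, r(0)) + 233)² = (2*4 + 233)² = (8 + 233)² = 241² = 58081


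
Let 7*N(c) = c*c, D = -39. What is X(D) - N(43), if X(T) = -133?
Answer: -2780/7 ≈ -397.14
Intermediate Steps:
N(c) = c²/7 (N(c) = (c*c)/7 = c²/7)
X(D) - N(43) = -133 - 43²/7 = -133 - 1849/7 = -2780/7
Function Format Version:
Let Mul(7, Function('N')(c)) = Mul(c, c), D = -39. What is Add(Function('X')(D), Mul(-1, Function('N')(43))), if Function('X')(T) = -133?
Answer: Rational(-2780, 7) ≈ -397.14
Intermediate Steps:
Function('N')(c) = Mul(Rational(1, 7), Pow(c, 2)) (Function('N')(c) = Mul(Rational(1, 7), Mul(c, c)) = Mul(Rational(1, 7), Pow(c, 2)))
Add(Function('X')(D), Mul(-1, Function('N')(43))) = Add(-133, Mul(-1, Mul(Rational(1, 7), Pow(43, 2)))) = Add(-133, Mul(-1, Mul(Rational(1, 7), 1849))) = Add(-133, Mul(-1, Rational(1849, 7))) = Add(-133, Rational(-1849, 7)) = Rational(-2780, 7)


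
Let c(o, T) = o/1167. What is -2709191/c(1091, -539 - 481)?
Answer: -3161625897/1091 ≈ -2.8979e+6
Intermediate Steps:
c(o, T) = o/1167 (c(o, T) = o*(1/1167) = o/1167)
-2709191/c(1091, -539 - 481) = -2709191/((1/1167)*1091) = -2709191/1091/1167 = -2709191*1167/1091 = -3161625897/1091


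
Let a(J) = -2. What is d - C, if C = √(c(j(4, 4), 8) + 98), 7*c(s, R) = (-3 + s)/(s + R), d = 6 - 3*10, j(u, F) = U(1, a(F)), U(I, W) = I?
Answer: -24 - 2*√10801/21 ≈ -33.898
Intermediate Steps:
j(u, F) = 1
d = -24 (d = 6 - 30 = -24)
c(s, R) = (-3 + s)/(7*(R + s)) (c(s, R) = ((-3 + s)/(s + R))/7 = ((-3 + s)/(R + s))/7 = (-3 + s)/(7*(R + s)))
C = 2*√10801/21 (C = √((-3 + 1)/(7*(8 + 1)) + 98) = √((⅐)*(-2)/9 + 98) = √((⅐)*(⅑)*(-2) + 98) = √(-2/63 + 98) = √(6172/63) = 2*√10801/21 ≈ 9.8979)
d - C = -24 - 2*√10801/21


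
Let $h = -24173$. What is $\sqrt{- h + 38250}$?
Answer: $\sqrt{62423} \approx 249.85$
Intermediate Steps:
$\sqrt{- h + 38250} = \sqrt{\left(-1\right) \left(-24173\right) + 38250} = \sqrt{24173 + 38250} = \sqrt{62423}$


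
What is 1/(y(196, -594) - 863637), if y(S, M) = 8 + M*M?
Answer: -1/510793 ≈ -1.9577e-6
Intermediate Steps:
y(S, M) = 8 + M²
1/(y(196, -594) - 863637) = 1/((8 + (-594)²) - 863637) = 1/((8 + 352836) - 863637) = 1/(352844 - 863637) = 1/(-510793) = -1/510793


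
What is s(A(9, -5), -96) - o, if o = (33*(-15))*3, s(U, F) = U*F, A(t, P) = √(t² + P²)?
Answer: 1485 - 96*√106 ≈ 496.62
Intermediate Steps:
A(t, P) = √(P² + t²)
s(U, F) = F*U
o = -1485 (o = -495*3 = -1485)
s(A(9, -5), -96) - o = -96*√((-5)² + 9²) - 1*(-1485) = -96*√(25 + 81) + 1485 = -96*√106 + 1485 = 1485 - 96*√106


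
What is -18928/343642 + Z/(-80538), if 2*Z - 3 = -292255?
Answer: 936357839/532235373 ≈ 1.7593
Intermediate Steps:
Z = -146126 (Z = 3/2 + (1/2)*(-292255) = 3/2 - 292255/2 = -146126)
-18928/343642 + Z/(-80538) = -18928/343642 - 146126/(-80538) = -18928*1/343642 - 146126*(-1/80538) = -728/13217 + 73063/40269 = 936357839/532235373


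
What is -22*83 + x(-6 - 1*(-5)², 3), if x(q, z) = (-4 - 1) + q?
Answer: -1862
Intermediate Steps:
x(q, z) = -5 + q
-22*83 + x(-6 - 1*(-5)², 3) = -22*83 + (-5 + (-6 - 1*(-5)²)) = -1826 + (-5 + (-6 - 1*25)) = -1826 + (-5 + (-6 - 25)) = -1826 + (-5 - 31) = -1826 - 36 = -1862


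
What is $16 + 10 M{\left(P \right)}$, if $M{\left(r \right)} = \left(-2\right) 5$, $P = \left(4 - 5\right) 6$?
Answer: $-84$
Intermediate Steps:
$P = -6$ ($P = \left(-1\right) 6 = -6$)
$M{\left(r \right)} = -10$
$16 + 10 M{\left(P \right)} = 16 + 10 \left(-10\right) = 16 - 100 = -84$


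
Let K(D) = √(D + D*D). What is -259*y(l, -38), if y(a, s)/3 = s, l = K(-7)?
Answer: 29526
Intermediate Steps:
K(D) = √(D + D²)
l = √42 (l = √(-7*(1 - 7)) = √(-7*(-6)) = √42 ≈ 6.4807)
y(a, s) = 3*s
-259*y(l, -38) = -777*(-38) = -259*(-114) = 29526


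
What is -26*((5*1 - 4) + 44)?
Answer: -1170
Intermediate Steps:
-26*((5*1 - 4) + 44) = -26*((5 - 4) + 44) = -26*(1 + 44) = -26*45 = -1170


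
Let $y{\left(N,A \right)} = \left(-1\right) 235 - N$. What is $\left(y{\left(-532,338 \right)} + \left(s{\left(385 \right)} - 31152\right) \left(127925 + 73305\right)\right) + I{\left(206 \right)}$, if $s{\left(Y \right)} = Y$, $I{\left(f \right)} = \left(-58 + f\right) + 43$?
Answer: $-6191242922$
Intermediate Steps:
$I{\left(f \right)} = -15 + f$
$y{\left(N,A \right)} = -235 - N$
$\left(y{\left(-532,338 \right)} + \left(s{\left(385 \right)} - 31152\right) \left(127925 + 73305\right)\right) + I{\left(206 \right)} = \left(\left(-235 - -532\right) + \left(385 - 31152\right) \left(127925 + 73305\right)\right) + \left(-15 + 206\right) = \left(\left(-235 + 532\right) - 6191243410\right) + 191 = \left(297 - 6191243410\right) + 191 = -6191243113 + 191 = -6191242922$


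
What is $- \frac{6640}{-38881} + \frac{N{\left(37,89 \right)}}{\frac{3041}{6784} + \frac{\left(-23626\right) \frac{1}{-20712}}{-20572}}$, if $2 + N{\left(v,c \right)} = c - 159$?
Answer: $- \frac{252605261185027376}{1574159362210195} \approx -160.47$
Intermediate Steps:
$N{\left(v,c \right)} = -161 + c$ ($N{\left(v,c \right)} = -2 + \left(c - 159\right) = -2 + \left(-159 + c\right) = -161 + c$)
$- \frac{6640}{-38881} + \frac{N{\left(37,89 \right)}}{\frac{3041}{6784} + \frac{\left(-23626\right) \frac{1}{-20712}}{-20572}} = - \frac{6640}{-38881} + \frac{-161 + 89}{\frac{3041}{6784} + \frac{\left(-23626\right) \frac{1}{-20712}}{-20572}} = \left(-6640\right) \left(- \frac{1}{38881}\right) - \frac{72}{3041 \cdot \frac{1}{6784} + \left(-23626\right) \left(- \frac{1}{20712}\right) \left(- \frac{1}{20572}\right)} = \frac{6640}{38881} - \frac{72}{\frac{3041}{6784} + \frac{11813}{10356} \left(- \frac{1}{20572}\right)} = \frac{6640}{38881} - \frac{72}{\frac{3041}{6784} - \frac{11813}{213043632}} = \frac{6640}{38881} - \frac{72}{\frac{40486596595}{90330499968}} = \frac{6640}{38881} - \frac{6503795997696}{40486596595} = - \frac{252605261185027376}{1574159362210195}$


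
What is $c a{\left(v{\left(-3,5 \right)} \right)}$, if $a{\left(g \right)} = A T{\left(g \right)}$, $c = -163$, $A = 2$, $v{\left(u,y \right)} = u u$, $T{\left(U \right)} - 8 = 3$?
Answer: $-3586$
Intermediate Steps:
$T{\left(U \right)} = 11$ ($T{\left(U \right)} = 8 + 3 = 11$)
$v{\left(u,y \right)} = u^{2}$
$a{\left(g \right)} = 22$ ($a{\left(g \right)} = 2 \cdot 11 = 22$)
$c a{\left(v{\left(-3,5 \right)} \right)} = \left(-163\right) 22 = -3586$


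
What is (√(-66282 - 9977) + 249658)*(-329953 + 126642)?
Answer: -50758217638 - 203311*I*√76259 ≈ -5.0758e+10 - 5.6144e+7*I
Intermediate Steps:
(√(-66282 - 9977) + 249658)*(-329953 + 126642) = (√(-76259) + 249658)*(-203311) = (I*√76259 + 249658)*(-203311) = (249658 + I*√76259)*(-203311) = -50758217638 - 203311*I*√76259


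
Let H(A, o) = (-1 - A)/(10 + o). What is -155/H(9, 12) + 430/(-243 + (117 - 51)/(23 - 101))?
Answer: 107538/317 ≈ 339.24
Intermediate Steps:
H(A, o) = (-1 - A)/(10 + o)
-155/H(9, 12) + 430/(-243 + (117 - 51)/(23 - 101)) = -155*(10 + 12)/(-1 - 1*9) + 430/(-243 + (117 - 51)/(23 - 101)) = -155*22/(-1 - 9) + 430/(-243 + 66/(-78)) = -155/((1/22)*(-10)) + 430/(-243 + 66*(-1/78)) = -155/(-5/11) + 430/(-243 - 11/13) = -155*(-11/5) + 430/(-3170/13) = 341 + 430*(-13/3170) = 341 - 559/317 = 107538/317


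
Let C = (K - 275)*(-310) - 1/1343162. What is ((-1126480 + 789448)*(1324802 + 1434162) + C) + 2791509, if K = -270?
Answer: -1248947505767918019/1343162 ≈ -9.2986e+11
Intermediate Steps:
C = 226927219899/1343162 (C = (-270 - 275)*(-310) - 1/1343162 = -545*(-310) - 1*1/1343162 = 168950 - 1/1343162 = 226927219899/1343162 ≈ 1.6895e+5)
((-1126480 + 789448)*(1324802 + 1434162) + C) + 2791509 = ((-1126480 + 789448)*(1324802 + 1434162) + 226927219899/1343162) + 2791509 = (-337032*2758964 + 226927219899/1343162) + 2791509 = (-929859154848 + 226927219899/1343162) + 2791509 = -1248951255216729477/1343162 + 2791509 = -1248947505767918019/1343162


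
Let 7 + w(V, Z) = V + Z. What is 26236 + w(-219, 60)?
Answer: 26070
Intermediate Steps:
w(V, Z) = -7 + V + Z (w(V, Z) = -7 + (V + Z) = -7 + V + Z)
26236 + w(-219, 60) = 26236 + (-7 - 219 + 60) = 26236 - 166 = 26070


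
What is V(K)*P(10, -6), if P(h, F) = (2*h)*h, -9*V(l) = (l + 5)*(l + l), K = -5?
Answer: 0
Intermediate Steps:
V(l) = -2*l*(5 + l)/9 (V(l) = -(l + 5)*(l + l)/9 = -(5 + l)*2*l/9 = -2*l*(5 + l)/9)
P(h, F) = 2*h²
V(K)*P(10, -6) = (-2/9*(-5)*(5 - 5))*(2*10²) = (-2/9*(-5)*0)*(2*100) = 0*200 = 0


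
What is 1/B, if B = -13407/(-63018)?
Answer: 21006/4469 ≈ 4.7004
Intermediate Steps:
B = 4469/21006 (B = -13407*(-1/63018) = 4469/21006 ≈ 0.21275)
1/B = 1/(4469/21006) = 21006/4469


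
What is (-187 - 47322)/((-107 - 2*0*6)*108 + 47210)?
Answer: -47509/35654 ≈ -1.3325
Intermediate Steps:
(-187 - 47322)/((-107 - 2*0*6)*108 + 47210) = -47509/((-107 + 0*6)*108 + 47210) = -47509/((-107 + 0)*108 + 47210) = -47509/(-107*108 + 47210) = -47509/(-11556 + 47210) = -47509/35654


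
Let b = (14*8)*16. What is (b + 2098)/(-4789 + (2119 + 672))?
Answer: -1945/999 ≈ -1.9469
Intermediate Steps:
b = 1792 (b = 112*16 = 1792)
(b + 2098)/(-4789 + (2119 + 672)) = (1792 + 2098)/(-4789 + (2119 + 672)) = 3890/(-4789 + 2791) = 3890/(-1998) = 3890*(-1/1998) = -1945/999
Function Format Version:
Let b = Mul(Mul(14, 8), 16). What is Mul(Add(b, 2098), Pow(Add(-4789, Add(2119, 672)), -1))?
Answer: Rational(-1945, 999) ≈ -1.9469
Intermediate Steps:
b = 1792 (b = Mul(112, 16) = 1792)
Mul(Add(b, 2098), Pow(Add(-4789, Add(2119, 672)), -1)) = Mul(Add(1792, 2098), Pow(Add(-4789, Add(2119, 672)), -1)) = Mul(3890, Pow(Add(-4789, 2791), -1)) = Mul(3890, Pow(-1998, -1)) = Mul(3890, Rational(-1, 1998)) = Rational(-1945, 999)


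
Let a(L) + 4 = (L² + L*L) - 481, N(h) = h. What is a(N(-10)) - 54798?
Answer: -55083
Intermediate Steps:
a(L) = -485 + 2*L² (a(L) = -4 + ((L² + L*L) - 481) = -4 + ((L² + L²) - 481) = -4 + (2*L² - 481) = -4 + (-481 + 2*L²) = -485 + 2*L²)
a(N(-10)) - 54798 = (-485 + 2*(-10)²) - 54798 = (-485 + 2*100) - 54798 = (-485 + 200) - 54798 = -285 - 54798 = -55083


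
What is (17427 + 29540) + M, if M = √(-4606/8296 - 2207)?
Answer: 46967 + I*√9495745743/2074 ≈ 46967.0 + 46.985*I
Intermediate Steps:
M = I*√9495745743/2074 (M = √(-4606*1/8296 - 2207) = √(-2303/4148 - 2207) = √(-9156939/4148) = I*√9495745743/2074 ≈ 46.985*I)
(17427 + 29540) + M = (17427 + 29540) + I*√9495745743/2074 = 46967 + I*√9495745743/2074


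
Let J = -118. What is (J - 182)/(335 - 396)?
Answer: 300/61 ≈ 4.9180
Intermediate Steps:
(J - 182)/(335 - 396) = (-118 - 182)/(335 - 396) = -300/(-61) = -300*(-1/61) = 300/61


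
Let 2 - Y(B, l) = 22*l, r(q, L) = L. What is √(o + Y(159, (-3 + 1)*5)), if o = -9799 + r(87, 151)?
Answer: I*√9426 ≈ 97.088*I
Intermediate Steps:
Y(B, l) = 2 - 22*l
o = -9648 (o = -9799 + 151 = -9648)
√(o + Y(159, (-3 + 1)*5)) = √(-9648 + (2 - 22*(-3 + 1)*5)) = √(-9648 + (2 - (-44)*5)) = √(-9648 + (2 - 22*(-10))) = √(-9648 + (2 + 220)) = √(-9648 + 222) = √(-9426) = I*√9426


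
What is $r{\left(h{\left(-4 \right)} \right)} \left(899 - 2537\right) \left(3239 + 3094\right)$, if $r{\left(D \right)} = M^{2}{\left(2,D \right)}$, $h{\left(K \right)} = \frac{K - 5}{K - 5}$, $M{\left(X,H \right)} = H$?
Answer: $-10373454$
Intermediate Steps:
$h{\left(K \right)} = 1$ ($h{\left(K \right)} = \frac{-5 + K}{-5 + K} = 1$)
$r{\left(D \right)} = D^{2}$
$r{\left(h{\left(-4 \right)} \right)} \left(899 - 2537\right) \left(3239 + 3094\right) = 1^{2} \left(899 - 2537\right) \left(3239 + 3094\right) = 1 \left(\left(-1638\right) 6333\right) = 1 \left(-10373454\right) = -10373454$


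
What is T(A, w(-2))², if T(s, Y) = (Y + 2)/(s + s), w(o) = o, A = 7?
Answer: 0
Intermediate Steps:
T(s, Y) = (2 + Y)/(2*s) (T(s, Y) = (2 + Y)/((2*s)) = (2 + Y)*(1/(2*s)) = (2 + Y)/(2*s))
T(A, w(-2))² = ((½)*(2 - 2)/7)² = ((½)*(⅐)*0)² = 0² = 0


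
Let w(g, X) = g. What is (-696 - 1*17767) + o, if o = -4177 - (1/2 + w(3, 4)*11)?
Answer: -45347/2 ≈ -22674.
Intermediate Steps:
o = -8421/2 (o = -4177 - (1/2 + 3*11) = -4177 - (½ + 33) = -4177 - 1*67/2 = -4177 - 67/2 = -8421/2 ≈ -4210.5)
(-696 - 1*17767) + o = (-696 - 1*17767) - 8421/2 = (-696 - 17767) - 8421/2 = -18463 - 8421/2 = -45347/2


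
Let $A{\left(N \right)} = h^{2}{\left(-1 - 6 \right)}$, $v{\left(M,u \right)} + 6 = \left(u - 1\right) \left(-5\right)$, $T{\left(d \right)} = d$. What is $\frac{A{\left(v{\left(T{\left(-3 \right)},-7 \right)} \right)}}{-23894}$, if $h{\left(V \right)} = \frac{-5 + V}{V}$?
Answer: $- \frac{72}{585403} \approx -0.00012299$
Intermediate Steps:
$h{\left(V \right)} = \frac{-5 + V}{V}$
$v{\left(M,u \right)} = -1 - 5 u$ ($v{\left(M,u \right)} = -6 + \left(u - 1\right) \left(-5\right) = -6 + \left(-1 + u\right) \left(-5\right) = -6 - \left(-5 + 5 u\right) = -1 - 5 u$)
$A{\left(N \right)} = \frac{144}{49}$ ($A{\left(N \right)} = \left(\frac{-5 - 7}{-1 - 6}\right)^{2} = \left(\frac{-5 - 7}{-7}\right)^{2} = \left(\left(- \frac{1}{7}\right) \left(-12\right)\right)^{2} = \left(\frac{12}{7}\right)^{2} = \frac{144}{49}$)
$\frac{A{\left(v{\left(T{\left(-3 \right)},-7 \right)} \right)}}{-23894} = \frac{144}{49 \left(-23894\right)} = \frac{144}{49} \left(- \frac{1}{23894}\right) = - \frac{72}{585403}$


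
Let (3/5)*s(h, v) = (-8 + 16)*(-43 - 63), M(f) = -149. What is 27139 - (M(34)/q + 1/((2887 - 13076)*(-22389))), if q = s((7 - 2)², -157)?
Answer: 26249695453372433/967235249040 ≈ 27139.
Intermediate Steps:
s(h, v) = -4240/3 (s(h, v) = 5*((-8 + 16)*(-43 - 63))/3 = 5*(8*(-106))/3 = (5/3)*(-848) = -4240/3)
q = -4240/3 ≈ -1413.3
27139 - (M(34)/q + 1/((2887 - 13076)*(-22389))) = 27139 - (-149/(-4240/3) + 1/((2887 - 13076)*(-22389))) = 27139 - (-149*(-3/4240) - 1/22389/(-10189)) = 27139 - (447/4240 - 1/10189*(-1/22389)) = 27139 - (447/4240 + 1/228121521) = 27139 - 1*101970324127/967235249040 = 27139 - 101970324127/967235249040 = 26249695453372433/967235249040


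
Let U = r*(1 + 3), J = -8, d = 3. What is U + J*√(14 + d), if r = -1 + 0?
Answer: -4 - 8*√17 ≈ -36.985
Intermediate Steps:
r = -1
U = -4 (U = -(1 + 3) = -1*4 = -4)
U + J*√(14 + d) = -4 - 8*√(14 + 3) = -4 - 8*√17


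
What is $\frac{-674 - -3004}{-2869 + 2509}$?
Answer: $- \frac{233}{36} \approx -6.4722$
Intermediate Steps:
$\frac{-674 - -3004}{-2869 + 2509} = \frac{-674 + 3004}{-360} = 2330 \left(- \frac{1}{360}\right) = - \frac{233}{36}$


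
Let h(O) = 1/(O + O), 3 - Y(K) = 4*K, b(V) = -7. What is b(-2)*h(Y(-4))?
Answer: -7/38 ≈ -0.18421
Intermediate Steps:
Y(K) = 3 - 4*K
h(O) = 1/(2*O)
b(-2)*h(Y(-4)) = -7/(2*(3 - 4*(-4))) = -7/(2*(3 + 16)) = -7/(2*19) = -7*1/38 = -7/38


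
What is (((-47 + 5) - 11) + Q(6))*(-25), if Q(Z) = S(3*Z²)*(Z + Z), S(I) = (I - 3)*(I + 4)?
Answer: -3526675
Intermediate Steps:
S(I) = (-3 + I)*(4 + I)
Q(Z) = 2*Z*(-12 + 3*Z² + 9*Z⁴) (Q(Z) = (-12 + 3*Z² + (3*Z²)²)*(Z + Z) = (-12 + 3*Z² + 9*Z⁴)*(2*Z) = 2*Z*(-12 + 3*Z² + 9*Z⁴))
(((-47 + 5) - 11) + Q(6))*(-25) = (((-47 + 5) - 11) + 6*6*(-4 + 6² + 3*6⁴))*(-25) = ((-42 - 11) + 6*6*(-4 + 36 + 3*1296))*(-25) = (-53 + 6*6*(-4 + 36 + 3888))*(-25) = (-53 + 6*6*3920)*(-25) = (-53 + 141120)*(-25) = 141067*(-25) = -3526675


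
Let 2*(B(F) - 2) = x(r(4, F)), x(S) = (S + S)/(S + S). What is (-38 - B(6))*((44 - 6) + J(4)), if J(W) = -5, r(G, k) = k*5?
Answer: -2673/2 ≈ -1336.5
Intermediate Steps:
r(G, k) = 5*k
x(S) = 1 (x(S) = (2*S)/((2*S)) = (2*S)*(1/(2*S)) = 1)
B(F) = 5/2 (B(F) = 2 + (½)*1 = 2 + ½ = 5/2)
(-38 - B(6))*((44 - 6) + J(4)) = (-38 - 1*5/2)*((44 - 6) - 5) = (-38 - 5/2)*(38 - 5) = -81/2*33 = -2673/2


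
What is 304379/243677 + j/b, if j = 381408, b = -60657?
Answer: -24825880071/4926905263 ≈ -5.0388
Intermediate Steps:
304379/243677 + j/b = 304379/243677 + 381408/(-60657) = 304379*(1/243677) + 381408*(-1/60657) = 304379/243677 - 127136/20219 = -24825880071/4926905263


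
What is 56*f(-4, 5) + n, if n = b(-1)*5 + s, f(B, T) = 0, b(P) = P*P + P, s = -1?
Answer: -1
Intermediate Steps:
b(P) = P + P² (b(P) = P² + P = P + P²)
n = -1 (n = -(1 - 1)*5 - 1 = -1*0*5 - 1 = 0*5 - 1 = 0 - 1 = -1)
56*f(-4, 5) + n = 56*0 - 1 = 0 - 1 = -1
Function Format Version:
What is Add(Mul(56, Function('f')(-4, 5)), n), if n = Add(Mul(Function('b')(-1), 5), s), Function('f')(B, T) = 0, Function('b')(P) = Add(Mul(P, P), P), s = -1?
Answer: -1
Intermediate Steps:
Function('b')(P) = Add(P, Pow(P, 2)) (Function('b')(P) = Add(Pow(P, 2), P) = Add(P, Pow(P, 2)))
n = -1 (n = Add(Mul(Mul(-1, Add(1, -1)), 5), -1) = Add(Mul(Mul(-1, 0), 5), -1) = Add(Mul(0, 5), -1) = Add(0, -1) = -1)
Add(Mul(56, Function('f')(-4, 5)), n) = Add(Mul(56, 0), -1) = Add(0, -1) = -1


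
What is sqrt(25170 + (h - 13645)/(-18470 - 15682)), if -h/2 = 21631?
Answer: 3*sqrt(90614821406)/5692 ≈ 158.66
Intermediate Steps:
h = -43262 (h = -2*21631 = -43262)
sqrt(25170 + (h - 13645)/(-18470 - 15682)) = sqrt(25170 + (-43262 - 13645)/(-18470 - 15682)) = sqrt(25170 - 56907/(-34152)) = sqrt(25170 - 56907*(-1/34152)) = sqrt(25170 + 18969/11384) = sqrt(286554249/11384) = 3*sqrt(90614821406)/5692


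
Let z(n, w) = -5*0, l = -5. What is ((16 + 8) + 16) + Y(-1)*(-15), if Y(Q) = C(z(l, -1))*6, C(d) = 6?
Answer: -500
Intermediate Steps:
z(n, w) = 0
Y(Q) = 36 (Y(Q) = 6*6 = 36)
((16 + 8) + 16) + Y(-1)*(-15) = ((16 + 8) + 16) + 36*(-15) = (24 + 16) - 540 = 40 - 540 = -500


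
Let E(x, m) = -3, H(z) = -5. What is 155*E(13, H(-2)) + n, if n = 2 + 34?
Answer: -429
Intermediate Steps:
n = 36
155*E(13, H(-2)) + n = 155*(-3) + 36 = -465 + 36 = -429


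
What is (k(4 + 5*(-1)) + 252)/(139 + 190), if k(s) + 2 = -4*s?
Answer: 254/329 ≈ 0.77204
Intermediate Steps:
k(s) = -2 - 4*s
(k(4 + 5*(-1)) + 252)/(139 + 190) = ((-2 - 4*(4 + 5*(-1))) + 252)/(139 + 190) = ((-2 - 4*(4 - 5)) + 252)/329 = ((-2 - 4*(-1)) + 252)/329 = ((-2 + 4) + 252)/329 = (2 + 252)/329 = (1/329)*254 = 254/329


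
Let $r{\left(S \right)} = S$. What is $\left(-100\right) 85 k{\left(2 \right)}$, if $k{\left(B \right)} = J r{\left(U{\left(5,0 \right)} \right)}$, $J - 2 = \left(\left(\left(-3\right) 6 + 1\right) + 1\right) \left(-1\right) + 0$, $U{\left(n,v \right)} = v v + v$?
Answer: $0$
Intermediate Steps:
$U{\left(n,v \right)} = v + v^{2}$ ($U{\left(n,v \right)} = v^{2} + v = v + v^{2}$)
$J = 18$ ($J = 2 + \left(\left(\left(\left(-3\right) 6 + 1\right) + 1\right) \left(-1\right) + 0\right) = 2 + \left(\left(\left(-18 + 1\right) + 1\right) \left(-1\right) + 0\right) = 2 + \left(\left(-17 + 1\right) \left(-1\right) + 0\right) = 2 + \left(\left(-16\right) \left(-1\right) + 0\right) = 2 + \left(16 + 0\right) = 2 + 16 = 18$)
$k{\left(B \right)} = 0$ ($k{\left(B \right)} = 18 \cdot 0 \left(1 + 0\right) = 18 \cdot 0 \cdot 1 = 18 \cdot 0 = 0$)
$\left(-100\right) 85 k{\left(2 \right)} = \left(-100\right) 85 \cdot 0 = \left(-8500\right) 0 = 0$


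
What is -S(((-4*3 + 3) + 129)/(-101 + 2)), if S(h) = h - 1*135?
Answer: 4495/33 ≈ 136.21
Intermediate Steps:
S(h) = -135 + h (S(h) = h - 135 = -135 + h)
-S(((-4*3 + 3) + 129)/(-101 + 2)) = -(-135 + ((-4*3 + 3) + 129)/(-101 + 2)) = -(-135 + ((-12 + 3) + 129)/(-99)) = -(-135 + (-9 + 129)*(-1/99)) = -(-135 + 120*(-1/99)) = -(-135 - 40/33) = -1*(-4495/33) = 4495/33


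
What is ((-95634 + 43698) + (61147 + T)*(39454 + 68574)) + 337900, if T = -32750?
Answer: 3067957080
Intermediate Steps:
((-95634 + 43698) + (61147 + T)*(39454 + 68574)) + 337900 = ((-95634 + 43698) + (61147 - 32750)*(39454 + 68574)) + 337900 = (-51936 + 28397*108028) + 337900 = (-51936 + 3067671116) + 337900 = 3067619180 + 337900 = 3067957080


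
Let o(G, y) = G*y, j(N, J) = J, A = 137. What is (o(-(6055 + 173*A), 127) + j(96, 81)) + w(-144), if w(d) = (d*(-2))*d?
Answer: -3820403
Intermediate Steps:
w(d) = -2*d² (w(d) = (-2*d)*d = -2*d²)
(o(-(6055 + 173*A), 127) + j(96, 81)) + w(-144) = (-173/(1/(137 + 35))*127 + 81) - 2*(-144)² = (-173/(1/172)*127 + 81) - 2*20736 = (-173/1/172*127 + 81) - 41472 = (-173*172*127 + 81) - 41472 = (-29756*127 + 81) - 41472 = (-3779012 + 81) - 41472 = -3778931 - 41472 = -3820403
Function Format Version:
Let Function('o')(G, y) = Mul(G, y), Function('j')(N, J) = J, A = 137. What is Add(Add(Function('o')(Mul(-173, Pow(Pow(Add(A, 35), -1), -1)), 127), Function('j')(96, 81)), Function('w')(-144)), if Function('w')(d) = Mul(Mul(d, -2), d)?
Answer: -3820403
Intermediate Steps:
Function('w')(d) = Mul(-2, Pow(d, 2)) (Function('w')(d) = Mul(Mul(-2, d), d) = Mul(-2, Pow(d, 2)))
Add(Add(Function('o')(Mul(-173, Pow(Pow(Add(A, 35), -1), -1)), 127), Function('j')(96, 81)), Function('w')(-144)) = Add(Add(Mul(Mul(-173, Pow(Pow(Add(137, 35), -1), -1)), 127), 81), Mul(-2, Pow(-144, 2))) = Add(Add(Mul(Mul(-173, Pow(Pow(172, -1), -1)), 127), 81), Mul(-2, 20736)) = Add(Add(Mul(Mul(-173, Pow(Rational(1, 172), -1)), 127), 81), -41472) = Add(Add(Mul(Mul(-173, 172), 127), 81), -41472) = Add(Add(Mul(-29756, 127), 81), -41472) = Add(Add(-3779012, 81), -41472) = Add(-3778931, -41472) = -3820403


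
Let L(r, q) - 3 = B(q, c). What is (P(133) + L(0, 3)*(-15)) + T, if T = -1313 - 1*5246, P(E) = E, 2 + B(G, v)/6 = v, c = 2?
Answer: -6471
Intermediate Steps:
B(G, v) = -12 + 6*v
L(r, q) = 3 (L(r, q) = 3 + (-12 + 6*2) = 3 + (-12 + 12) = 3 + 0 = 3)
T = -6559 (T = -1313 - 5246 = -6559)
(P(133) + L(0, 3)*(-15)) + T = (133 + 3*(-15)) - 6559 = (133 - 45) - 6559 = 88 - 6559 = -6471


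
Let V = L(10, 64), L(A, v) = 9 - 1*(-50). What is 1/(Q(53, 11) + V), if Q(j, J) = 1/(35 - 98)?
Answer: 63/3716 ≈ 0.016954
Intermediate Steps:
L(A, v) = 59 (L(A, v) = 9 + 50 = 59)
V = 59
Q(j, J) = -1/63 (Q(j, J) = 1/(-63) = -1/63)
1/(Q(53, 11) + V) = 1/(-1/63 + 59) = 1/(3716/63) = 63/3716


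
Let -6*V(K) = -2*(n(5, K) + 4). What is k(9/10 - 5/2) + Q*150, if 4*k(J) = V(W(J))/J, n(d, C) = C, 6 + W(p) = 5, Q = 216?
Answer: 1036795/32 ≈ 32400.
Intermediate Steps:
W(p) = -1 (W(p) = -6 + 5 = -1)
V(K) = 4/3 + K/3 (V(K) = -(-1)*(K + 4)/3 = -(-1)*(4 + K)/3 = -(-8 - 2*K)/6 = 4/3 + K/3)
k(J) = 1/(4*J) (k(J) = ((4/3 + (⅓)*(-1))/J)/4 = ((4/3 - ⅓)/J)/4 = (1/J)/4 = 1/(4*J))
k(9/10 - 5/2) + Q*150 = 1/(4*(9/10 - 5/2)) + 216*150 = 1/(4*(9*(⅒) - 5*½)) + 32400 = 1/(4*(9/10 - 5/2)) + 32400 = 1/(4*(-8/5)) + 32400 = (¼)*(-5/8) + 32400 = -5/32 + 32400 = 1036795/32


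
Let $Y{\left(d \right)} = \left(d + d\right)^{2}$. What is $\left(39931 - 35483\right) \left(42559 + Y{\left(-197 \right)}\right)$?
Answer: $879792160$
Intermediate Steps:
$Y{\left(d \right)} = 4 d^{2}$ ($Y{\left(d \right)} = \left(2 d\right)^{2} = 4 d^{2}$)
$\left(39931 - 35483\right) \left(42559 + Y{\left(-197 \right)}\right) = \left(39931 - 35483\right) \left(42559 + 4 \left(-197\right)^{2}\right) = 4448 \left(42559 + 4 \cdot 38809\right) = 4448 \left(42559 + 155236\right) = 4448 \cdot 197795 = 879792160$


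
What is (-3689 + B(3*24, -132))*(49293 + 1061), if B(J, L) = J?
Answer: -182130418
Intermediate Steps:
(-3689 + B(3*24, -132))*(49293 + 1061) = (-3689 + 3*24)*(49293 + 1061) = (-3689 + 72)*50354 = -3617*50354 = -182130418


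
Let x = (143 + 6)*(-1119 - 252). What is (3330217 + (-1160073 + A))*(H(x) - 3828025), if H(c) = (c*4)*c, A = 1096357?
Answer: 545230664654654839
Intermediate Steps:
x = -204279 (x = 149*(-1371) = -204279)
H(c) = 4*c² (H(c) = (4*c)*c = 4*c²)
(3330217 + (-1160073 + A))*(H(x) - 3828025) = (3330217 + (-1160073 + 1096357))*(4*(-204279)² - 3828025) = (3330217 - 63716)*(4*41729909841 - 3828025) = 3266501*(166919639364 - 3828025) = 3266501*166915811339 = 545230664654654839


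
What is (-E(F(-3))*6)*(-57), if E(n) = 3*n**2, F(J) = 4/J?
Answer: 1824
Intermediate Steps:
(-E(F(-3))*6)*(-57) = (-3*(4/(-3))**2*6)*(-57) = (-3*(4*(-1/3))**2*6)*(-57) = (-3*(-4/3)**2*6)*(-57) = (-3*16/9*6)*(-57) = (-1*16/3*6)*(-57) = -16/3*6*(-57) = -32*(-57) = 1824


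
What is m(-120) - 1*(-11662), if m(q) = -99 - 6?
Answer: 11557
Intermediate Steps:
m(q) = -105
m(-120) - 1*(-11662) = -105 - 1*(-11662) = -105 + 11662 = 11557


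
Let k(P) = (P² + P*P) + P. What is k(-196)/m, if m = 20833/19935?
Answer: 1527738660/20833 ≈ 73333.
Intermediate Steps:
m = 20833/19935 (m = 20833*(1/19935) = 20833/19935 ≈ 1.0450)
k(P) = P + 2*P² (k(P) = (P² + P²) + P = 2*P² + P = P + 2*P²)
k(-196)/m = (-196*(1 + 2*(-196)))/(20833/19935) = -196*(1 - 392)*(19935/20833) = -196*(-391)*(19935/20833) = 76636*(19935/20833) = 1527738660/20833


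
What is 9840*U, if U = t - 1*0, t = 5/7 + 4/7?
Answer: 88560/7 ≈ 12651.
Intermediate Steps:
t = 9/7 (t = 5*(1/7) + 4*(1/7) = 5/7 + 4/7 = 9/7 ≈ 1.2857)
U = 9/7 (U = 9/7 - 1*0 = 9/7 + 0 = 9/7 ≈ 1.2857)
9840*U = 9840*(9/7) = 88560/7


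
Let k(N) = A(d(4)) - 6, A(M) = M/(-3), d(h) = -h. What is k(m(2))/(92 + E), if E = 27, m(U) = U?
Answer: -2/51 ≈ -0.039216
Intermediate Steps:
A(M) = -M/3 (A(M) = M*(-⅓) = -M/3)
k(N) = -14/3 (k(N) = -(-1)*4/3 - 6 = -⅓*(-4) - 6 = 4/3 - 6 = -14/3)
k(m(2))/(92 + E) = -14/(3*(92 + 27)) = -14/3/119 = -14/3*1/119 = -2/51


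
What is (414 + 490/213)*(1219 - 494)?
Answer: 64287200/213 ≈ 3.0182e+5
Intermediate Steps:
(414 + 490/213)*(1219 - 494) = (414 + 490*(1/213))*725 = (414 + 490/213)*725 = (88672/213)*725 = 64287200/213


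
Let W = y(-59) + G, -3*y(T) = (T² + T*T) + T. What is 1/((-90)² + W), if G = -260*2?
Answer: 1/5279 ≈ 0.00018943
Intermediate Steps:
y(T) = -2*T²/3 - T/3 (y(T) = -((T² + T*T) + T)/3 = -((T² + T²) + T)/3 = -(2*T² + T)/3 = -(T + 2*T²)/3 = -2*T²/3 - T/3)
G = -520
W = -2821 (W = -⅓*(-59)*(1 + 2*(-59)) - 520 = -⅓*(-59)*(1 - 118) - 520 = -⅓*(-59)*(-117) - 520 = -2301 - 520 = -2821)
1/((-90)² + W) = 1/((-90)² - 2821) = 1/(8100 - 2821) = 1/5279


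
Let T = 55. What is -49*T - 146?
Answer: -2841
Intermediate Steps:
-49*T - 146 = -49*55 - 146 = -2695 - 146 = -2841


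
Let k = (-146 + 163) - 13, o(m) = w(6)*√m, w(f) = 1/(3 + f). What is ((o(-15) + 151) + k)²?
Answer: (1395 + I*√15)²/81 ≈ 24025.0 + 133.4*I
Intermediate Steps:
o(m) = √m/9 (o(m) = √m/(3 + 6) = √m/9)
k = 4 (k = 17 - 13 = 4)
((o(-15) + 151) + k)² = ((√(-15)/9 + 151) + 4)² = (((I*√15)/9 + 151) + 4)² = ((I*√15/9 + 151) + 4)² = ((151 + I*√15/9) + 4)² = (155 + I*√15/9)²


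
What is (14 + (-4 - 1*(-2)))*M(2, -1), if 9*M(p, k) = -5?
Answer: -20/3 ≈ -6.6667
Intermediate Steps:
M(p, k) = -5/9 (M(p, k) = (⅑)*(-5) = -5/9)
(14 + (-4 - 1*(-2)))*M(2, -1) = (14 + (-4 - 1*(-2)))*(-5/9) = (14 + (-4 + 2))*(-5/9) = (14 - 2)*(-5/9) = 12*(-5/9) = -20/3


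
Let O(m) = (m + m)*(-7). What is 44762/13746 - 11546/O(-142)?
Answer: -17431115/6831762 ≈ -2.5515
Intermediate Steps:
O(m) = -14*m (O(m) = (2*m)*(-7) = -14*m)
44762/13746 - 11546/O(-142) = 44762/13746 - 11546/((-14*(-142))) = 44762*(1/13746) - 11546/1988 = 22381/6873 - 11546*1/1988 = 22381/6873 - 5773/994 = -17431115/6831762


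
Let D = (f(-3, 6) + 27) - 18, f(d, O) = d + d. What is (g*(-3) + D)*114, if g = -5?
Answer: 2052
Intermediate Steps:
f(d, O) = 2*d
D = 3 (D = (2*(-3) + 27) - 18 = (-6 + 27) - 18 = 21 - 18 = 3)
(g*(-3) + D)*114 = (-5*(-3) + 3)*114 = (15 + 3)*114 = 18*114 = 2052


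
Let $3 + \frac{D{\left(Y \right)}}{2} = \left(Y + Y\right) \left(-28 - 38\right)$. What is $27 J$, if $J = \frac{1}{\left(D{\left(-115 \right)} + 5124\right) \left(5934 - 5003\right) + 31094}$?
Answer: $\frac{27}{33061112} \approx 8.1667 \cdot 10^{-7}$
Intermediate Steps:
$D{\left(Y \right)} = -6 - 264 Y$ ($D{\left(Y \right)} = -6 + 2 \left(Y + Y\right) \left(-28 - 38\right) = -6 + 2 \cdot 2 Y \left(-66\right) = -6 + 2 \left(- 132 Y\right) = -6 - 264 Y$)
$J = \frac{1}{33061112}$ ($J = \frac{1}{\left(\left(-6 - -30360\right) + 5124\right) \left(5934 - 5003\right) + 31094} = \frac{1}{\left(\left(-6 + 30360\right) + 5124\right) 931 + 31094} = \frac{1}{\left(30354 + 5124\right) 931 + 31094} = \frac{1}{35478 \cdot 931 + 31094} = \frac{1}{33030018 + 31094} = \frac{1}{33061112} \approx 3.0247 \cdot 10^{-8}$)
$27 J = 27 \cdot \frac{1}{33061112} = \frac{27}{33061112}$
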